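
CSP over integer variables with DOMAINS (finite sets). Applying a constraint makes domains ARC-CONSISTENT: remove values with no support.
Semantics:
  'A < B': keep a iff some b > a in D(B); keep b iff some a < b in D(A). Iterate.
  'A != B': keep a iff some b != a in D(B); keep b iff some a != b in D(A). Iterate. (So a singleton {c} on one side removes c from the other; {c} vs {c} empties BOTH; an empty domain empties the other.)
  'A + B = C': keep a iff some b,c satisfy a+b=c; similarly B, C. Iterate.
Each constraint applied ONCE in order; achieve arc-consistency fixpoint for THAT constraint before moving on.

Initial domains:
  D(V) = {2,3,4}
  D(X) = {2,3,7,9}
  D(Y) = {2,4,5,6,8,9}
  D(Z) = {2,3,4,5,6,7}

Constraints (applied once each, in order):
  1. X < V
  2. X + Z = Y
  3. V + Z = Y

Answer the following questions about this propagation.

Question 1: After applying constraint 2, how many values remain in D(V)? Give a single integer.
Constraint 1 (X < V) on D(X)={2,3,7,9} D(V)={2,3,4}: X {2,3,7,9}->{2,3}; V {2,3,4}->{3,4}
Constraint 2 (X + Z = Y) on D(X)={2,3} D(Z)={2,3,4,5,6,7} D(Y)={2,4,5,6,8,9}: Y {2,4,5,6,8,9}->{4,5,6,8,9}
So after constraint 2: D(V)={3,4}, size = 2

Answer: 2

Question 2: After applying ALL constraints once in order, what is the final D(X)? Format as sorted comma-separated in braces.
Constraint 1 (X < V) on D(X)={2,3,7,9} D(V)={2,3,4}: X {2,3,7,9}->{2,3}; V {2,3,4}->{3,4}
Constraint 2 (X + Z = Y) on D(X)={2,3} D(Z)={2,3,4,5,6,7} D(Y)={2,4,5,6,8,9}: Y {2,4,5,6,8,9}->{4,5,6,8,9}
Constraint 3 (V + Z = Y) on D(V)={3,4} D(Z)={2,3,4,5,6,7} D(Y)={4,5,6,8,9}: Z {2,3,4,5,6,7}->{2,3,4,5,6}; Y {4,5,6,8,9}->{5,6,8,9}
So after all 3 constraints: D(X) = {2,3}

Answer: {2,3}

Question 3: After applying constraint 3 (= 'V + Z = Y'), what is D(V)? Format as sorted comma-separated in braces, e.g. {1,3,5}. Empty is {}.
Constraint 1 (X < V) on D(X)={2,3,7,9} D(V)={2,3,4}: X {2,3,7,9}->{2,3}; V {2,3,4}->{3,4}
Constraint 2 (X + Z = Y) on D(X)={2,3} D(Z)={2,3,4,5,6,7} D(Y)={2,4,5,6,8,9}: Y {2,4,5,6,8,9}->{4,5,6,8,9}
Constraint 3 (V + Z = Y) on D(V)={3,4} D(Z)={2,3,4,5,6,7} D(Y)={4,5,6,8,9}: Z {2,3,4,5,6,7}->{2,3,4,5,6}; Y {4,5,6,8,9}->{5,6,8,9}
So after constraint 3: D(V) = {3,4}

Answer: {3,4}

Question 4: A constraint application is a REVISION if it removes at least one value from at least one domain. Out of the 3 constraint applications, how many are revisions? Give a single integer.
Answer: 3

Derivation:
Constraint 1 (X < V) on D(X)={2,3,7,9} D(V)={2,3,4}: X {2,3,7,9}->{2,3}; V {2,3,4}->{3,4} => REVISION
Constraint 2 (X + Z = Y) on D(X)={2,3} D(Z)={2,3,4,5,6,7} D(Y)={2,4,5,6,8,9}: Y {2,4,5,6,8,9}->{4,5,6,8,9} => REVISION
Constraint 3 (V + Z = Y) on D(V)={3,4} D(Z)={2,3,4,5,6,7} D(Y)={4,5,6,8,9}: Z {2,3,4,5,6,7}->{2,3,4,5,6}; Y {4,5,6,8,9}->{5,6,8,9} => REVISION
Total revisions = 3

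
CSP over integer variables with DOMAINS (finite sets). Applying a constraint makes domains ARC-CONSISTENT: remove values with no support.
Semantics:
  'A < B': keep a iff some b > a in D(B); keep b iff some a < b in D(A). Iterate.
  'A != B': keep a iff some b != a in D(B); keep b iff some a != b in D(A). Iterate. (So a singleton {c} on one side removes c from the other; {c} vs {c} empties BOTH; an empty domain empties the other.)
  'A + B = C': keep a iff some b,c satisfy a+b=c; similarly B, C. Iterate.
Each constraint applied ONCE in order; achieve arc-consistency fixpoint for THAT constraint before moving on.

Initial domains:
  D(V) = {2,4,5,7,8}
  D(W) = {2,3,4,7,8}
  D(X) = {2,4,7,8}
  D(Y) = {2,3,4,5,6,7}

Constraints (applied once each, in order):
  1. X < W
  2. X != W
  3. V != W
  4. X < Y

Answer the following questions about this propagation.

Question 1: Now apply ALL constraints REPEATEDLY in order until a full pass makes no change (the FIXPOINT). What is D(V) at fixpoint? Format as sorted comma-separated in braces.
pass 0 (initial): D(V)={2,4,5,7,8}
pass 1: W {2,3,4,7,8}->{3,4,7,8}; X {2,4,7,8}->{2,4}; Y {2,3,4,5,6,7}->{3,4,5,6,7}
pass 2: no change
Fixpoint after 2 passes: D(V) = {2,4,5,7,8}

Answer: {2,4,5,7,8}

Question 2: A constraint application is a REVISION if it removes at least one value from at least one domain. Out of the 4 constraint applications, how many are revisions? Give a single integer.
Answer: 2

Derivation:
Constraint 1 (X < W) on D(X)={2,4,7,8} D(W)={2,3,4,7,8}: X {2,4,7,8}->{2,4,7}; W {2,3,4,7,8}->{3,4,7,8} => REVISION
Constraint 2 (X != W) on D(X)={2,4,7} D(W)={3,4,7,8}: no change => not a revision
Constraint 3 (V != W) on D(V)={2,4,5,7,8} D(W)={3,4,7,8}: no change => not a revision
Constraint 4 (X < Y) on D(X)={2,4,7} D(Y)={2,3,4,5,6,7}: X {2,4,7}->{2,4}; Y {2,3,4,5,6,7}->{3,4,5,6,7} => REVISION
Total revisions = 2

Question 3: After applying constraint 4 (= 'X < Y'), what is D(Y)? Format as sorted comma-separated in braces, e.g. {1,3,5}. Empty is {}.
Answer: {3,4,5,6,7}

Derivation:
Constraint 1 (X < W) on D(X)={2,4,7,8} D(W)={2,3,4,7,8}: X {2,4,7,8}->{2,4,7}; W {2,3,4,7,8}->{3,4,7,8}
Constraint 2 (X != W) on D(X)={2,4,7} D(W)={3,4,7,8}: no change
Constraint 3 (V != W) on D(V)={2,4,5,7,8} D(W)={3,4,7,8}: no change
Constraint 4 (X < Y) on D(X)={2,4,7} D(Y)={2,3,4,5,6,7}: X {2,4,7}->{2,4}; Y {2,3,4,5,6,7}->{3,4,5,6,7}
So after constraint 4: D(Y) = {3,4,5,6,7}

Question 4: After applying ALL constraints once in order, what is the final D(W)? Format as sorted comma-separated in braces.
Constraint 1 (X < W) on D(X)={2,4,7,8} D(W)={2,3,4,7,8}: X {2,4,7,8}->{2,4,7}; W {2,3,4,7,8}->{3,4,7,8}
Constraint 2 (X != W) on D(X)={2,4,7} D(W)={3,4,7,8}: no change
Constraint 3 (V != W) on D(V)={2,4,5,7,8} D(W)={3,4,7,8}: no change
Constraint 4 (X < Y) on D(X)={2,4,7} D(Y)={2,3,4,5,6,7}: X {2,4,7}->{2,4}; Y {2,3,4,5,6,7}->{3,4,5,6,7}
So after all 4 constraints: D(W) = {3,4,7,8}

Answer: {3,4,7,8}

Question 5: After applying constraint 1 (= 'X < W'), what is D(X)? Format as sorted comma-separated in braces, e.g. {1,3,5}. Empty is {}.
Constraint 1 (X < W) on D(X)={2,4,7,8} D(W)={2,3,4,7,8}: X {2,4,7,8}->{2,4,7}; W {2,3,4,7,8}->{3,4,7,8}
So after constraint 1: D(X) = {2,4,7}

Answer: {2,4,7}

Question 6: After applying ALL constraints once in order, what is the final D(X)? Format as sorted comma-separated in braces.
Constraint 1 (X < W) on D(X)={2,4,7,8} D(W)={2,3,4,7,8}: X {2,4,7,8}->{2,4,7}; W {2,3,4,7,8}->{3,4,7,8}
Constraint 2 (X != W) on D(X)={2,4,7} D(W)={3,4,7,8}: no change
Constraint 3 (V != W) on D(V)={2,4,5,7,8} D(W)={3,4,7,8}: no change
Constraint 4 (X < Y) on D(X)={2,4,7} D(Y)={2,3,4,5,6,7}: X {2,4,7}->{2,4}; Y {2,3,4,5,6,7}->{3,4,5,6,7}
So after all 4 constraints: D(X) = {2,4}

Answer: {2,4}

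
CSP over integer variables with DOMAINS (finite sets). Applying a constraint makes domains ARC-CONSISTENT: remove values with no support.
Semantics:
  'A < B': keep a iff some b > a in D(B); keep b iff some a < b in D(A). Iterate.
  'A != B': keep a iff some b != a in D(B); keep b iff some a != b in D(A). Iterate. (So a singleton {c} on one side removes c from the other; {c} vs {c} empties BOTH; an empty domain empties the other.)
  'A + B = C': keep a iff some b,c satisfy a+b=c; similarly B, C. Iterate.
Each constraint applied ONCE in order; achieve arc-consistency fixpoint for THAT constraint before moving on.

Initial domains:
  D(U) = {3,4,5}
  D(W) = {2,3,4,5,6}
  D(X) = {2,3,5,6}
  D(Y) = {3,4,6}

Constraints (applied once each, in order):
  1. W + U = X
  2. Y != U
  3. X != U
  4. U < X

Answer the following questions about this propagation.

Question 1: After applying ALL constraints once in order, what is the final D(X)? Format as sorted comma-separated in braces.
Constraint 1 (W + U = X) on D(W)={2,3,4,5,6} D(U)={3,4,5} D(X)={2,3,5,6}: W {2,3,4,5,6}->{2,3}; U {3,4,5}->{3,4}; X {2,3,5,6}->{5,6}
Constraint 2 (Y != U) on D(Y)={3,4,6} D(U)={3,4}: no change
Constraint 3 (X != U) on D(X)={5,6} D(U)={3,4}: no change
Constraint 4 (U < X) on D(U)={3,4} D(X)={5,6}: no change
So after all 4 constraints: D(X) = {5,6}

Answer: {5,6}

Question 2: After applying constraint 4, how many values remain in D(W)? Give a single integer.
Answer: 2

Derivation:
Constraint 1 (W + U = X) on D(W)={2,3,4,5,6} D(U)={3,4,5} D(X)={2,3,5,6}: W {2,3,4,5,6}->{2,3}; U {3,4,5}->{3,4}; X {2,3,5,6}->{5,6}
Constraint 2 (Y != U) on D(Y)={3,4,6} D(U)={3,4}: no change
Constraint 3 (X != U) on D(X)={5,6} D(U)={3,4}: no change
Constraint 4 (U < X) on D(U)={3,4} D(X)={5,6}: no change
So after constraint 4: D(W)={2,3}, size = 2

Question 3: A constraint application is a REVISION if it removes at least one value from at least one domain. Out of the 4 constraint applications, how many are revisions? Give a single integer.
Answer: 1

Derivation:
Constraint 1 (W + U = X) on D(W)={2,3,4,5,6} D(U)={3,4,5} D(X)={2,3,5,6}: W {2,3,4,5,6}->{2,3}; U {3,4,5}->{3,4}; X {2,3,5,6}->{5,6} => REVISION
Constraint 2 (Y != U) on D(Y)={3,4,6} D(U)={3,4}: no change => not a revision
Constraint 3 (X != U) on D(X)={5,6} D(U)={3,4}: no change => not a revision
Constraint 4 (U < X) on D(U)={3,4} D(X)={5,6}: no change => not a revision
Total revisions = 1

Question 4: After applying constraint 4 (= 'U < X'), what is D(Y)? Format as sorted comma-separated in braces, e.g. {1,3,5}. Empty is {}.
Constraint 1 (W + U = X) on D(W)={2,3,4,5,6} D(U)={3,4,5} D(X)={2,3,5,6}: W {2,3,4,5,6}->{2,3}; U {3,4,5}->{3,4}; X {2,3,5,6}->{5,6}
Constraint 2 (Y != U) on D(Y)={3,4,6} D(U)={3,4}: no change
Constraint 3 (X != U) on D(X)={5,6} D(U)={3,4}: no change
Constraint 4 (U < X) on D(U)={3,4} D(X)={5,6}: no change
So after constraint 4: D(Y) = {3,4,6}

Answer: {3,4,6}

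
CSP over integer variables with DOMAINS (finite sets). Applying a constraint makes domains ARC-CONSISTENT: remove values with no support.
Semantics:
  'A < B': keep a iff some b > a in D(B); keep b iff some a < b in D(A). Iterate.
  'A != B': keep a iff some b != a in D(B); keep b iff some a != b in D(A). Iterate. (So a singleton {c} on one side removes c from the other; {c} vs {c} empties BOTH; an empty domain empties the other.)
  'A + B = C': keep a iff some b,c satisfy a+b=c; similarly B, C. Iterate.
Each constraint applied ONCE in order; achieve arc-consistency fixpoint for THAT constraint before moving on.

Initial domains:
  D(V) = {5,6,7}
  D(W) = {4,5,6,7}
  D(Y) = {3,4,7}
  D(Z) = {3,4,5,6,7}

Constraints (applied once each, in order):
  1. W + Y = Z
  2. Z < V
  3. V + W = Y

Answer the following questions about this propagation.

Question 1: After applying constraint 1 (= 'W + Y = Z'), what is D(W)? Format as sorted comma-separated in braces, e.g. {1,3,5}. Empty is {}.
Answer: {4}

Derivation:
Constraint 1 (W + Y = Z) on D(W)={4,5,6,7} D(Y)={3,4,7} D(Z)={3,4,5,6,7}: W {4,5,6,7}->{4}; Y {3,4,7}->{3}; Z {3,4,5,6,7}->{7}
So after constraint 1: D(W) = {4}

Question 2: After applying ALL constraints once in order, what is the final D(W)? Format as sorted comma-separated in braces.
Constraint 1 (W + Y = Z) on D(W)={4,5,6,7} D(Y)={3,4,7} D(Z)={3,4,5,6,7}: W {4,5,6,7}->{4}; Y {3,4,7}->{3}; Z {3,4,5,6,7}->{7}
Constraint 2 (Z < V) on D(Z)={7} D(V)={5,6,7}: Z {7}->{}; V {5,6,7}->{}
Constraint 3 (V + W = Y) on D(V)={} D(W)={4} D(Y)={3}: W {4}->{}; Y {3}->{}
So after all 3 constraints: D(W) = {}

Answer: {}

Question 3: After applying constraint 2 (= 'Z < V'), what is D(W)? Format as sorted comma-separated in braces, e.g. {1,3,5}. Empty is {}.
Constraint 1 (W + Y = Z) on D(W)={4,5,6,7} D(Y)={3,4,7} D(Z)={3,4,5,6,7}: W {4,5,6,7}->{4}; Y {3,4,7}->{3}; Z {3,4,5,6,7}->{7}
Constraint 2 (Z < V) on D(Z)={7} D(V)={5,6,7}: Z {7}->{}; V {5,6,7}->{}
So after constraint 2: D(W) = {4}

Answer: {4}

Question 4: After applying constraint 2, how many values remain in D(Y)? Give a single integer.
Constraint 1 (W + Y = Z) on D(W)={4,5,6,7} D(Y)={3,4,7} D(Z)={3,4,5,6,7}: W {4,5,6,7}->{4}; Y {3,4,7}->{3}; Z {3,4,5,6,7}->{7}
Constraint 2 (Z < V) on D(Z)={7} D(V)={5,6,7}: Z {7}->{}; V {5,6,7}->{}
So after constraint 2: D(Y)={3}, size = 1

Answer: 1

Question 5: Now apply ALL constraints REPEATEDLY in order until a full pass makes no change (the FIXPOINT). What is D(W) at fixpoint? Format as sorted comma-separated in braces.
pass 0 (initial): D(W)={4,5,6,7}
pass 1: V {5,6,7}->{}; W {4,5,6,7}->{}; Y {3,4,7}->{}; Z {3,4,5,6,7}->{}
pass 2: no change
Fixpoint after 2 passes: D(W) = {}

Answer: {}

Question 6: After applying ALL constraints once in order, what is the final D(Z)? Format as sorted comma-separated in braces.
Constraint 1 (W + Y = Z) on D(W)={4,5,6,7} D(Y)={3,4,7} D(Z)={3,4,5,6,7}: W {4,5,6,7}->{4}; Y {3,4,7}->{3}; Z {3,4,5,6,7}->{7}
Constraint 2 (Z < V) on D(Z)={7} D(V)={5,6,7}: Z {7}->{}; V {5,6,7}->{}
Constraint 3 (V + W = Y) on D(V)={} D(W)={4} D(Y)={3}: W {4}->{}; Y {3}->{}
So after all 3 constraints: D(Z) = {}

Answer: {}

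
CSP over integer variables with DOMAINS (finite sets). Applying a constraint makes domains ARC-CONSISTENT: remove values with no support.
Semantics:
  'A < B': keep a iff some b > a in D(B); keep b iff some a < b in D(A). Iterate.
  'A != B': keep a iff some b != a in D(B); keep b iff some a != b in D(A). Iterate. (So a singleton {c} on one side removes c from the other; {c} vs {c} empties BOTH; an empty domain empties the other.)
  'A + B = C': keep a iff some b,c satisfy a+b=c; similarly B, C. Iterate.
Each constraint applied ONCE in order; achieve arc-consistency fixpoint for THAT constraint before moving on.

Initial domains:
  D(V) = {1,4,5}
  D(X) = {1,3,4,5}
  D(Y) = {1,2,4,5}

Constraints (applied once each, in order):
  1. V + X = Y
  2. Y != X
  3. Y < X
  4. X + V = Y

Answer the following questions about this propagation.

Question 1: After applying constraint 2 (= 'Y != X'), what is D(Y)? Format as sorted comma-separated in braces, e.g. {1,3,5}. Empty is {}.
Constraint 1 (V + X = Y) on D(V)={1,4,5} D(X)={1,3,4,5} D(Y)={1,2,4,5}: V {1,4,5}->{1,4}; X {1,3,4,5}->{1,3,4}; Y {1,2,4,5}->{2,4,5}
Constraint 2 (Y != X) on D(Y)={2,4,5} D(X)={1,3,4}: no change
So after constraint 2: D(Y) = {2,4,5}

Answer: {2,4,5}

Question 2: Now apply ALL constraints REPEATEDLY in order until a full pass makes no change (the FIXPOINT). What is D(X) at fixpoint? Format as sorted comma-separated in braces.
Answer: {}

Derivation:
pass 0 (initial): D(X)={1,3,4,5}
pass 1: V {1,4,5}->{}; X {1,3,4,5}->{}; Y {1,2,4,5}->{}
pass 2: no change
Fixpoint after 2 passes: D(X) = {}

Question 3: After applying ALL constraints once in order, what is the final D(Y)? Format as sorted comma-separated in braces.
Answer: {}

Derivation:
Constraint 1 (V + X = Y) on D(V)={1,4,5} D(X)={1,3,4,5} D(Y)={1,2,4,5}: V {1,4,5}->{1,4}; X {1,3,4,5}->{1,3,4}; Y {1,2,4,5}->{2,4,5}
Constraint 2 (Y != X) on D(Y)={2,4,5} D(X)={1,3,4}: no change
Constraint 3 (Y < X) on D(Y)={2,4,5} D(X)={1,3,4}: Y {2,4,5}->{2}; X {1,3,4}->{3,4}
Constraint 4 (X + V = Y) on D(X)={3,4} D(V)={1,4} D(Y)={2}: X {3,4}->{}; V {1,4}->{}; Y {2}->{}
So after all 4 constraints: D(Y) = {}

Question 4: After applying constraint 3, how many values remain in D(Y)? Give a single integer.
Constraint 1 (V + X = Y) on D(V)={1,4,5} D(X)={1,3,4,5} D(Y)={1,2,4,5}: V {1,4,5}->{1,4}; X {1,3,4,5}->{1,3,4}; Y {1,2,4,5}->{2,4,5}
Constraint 2 (Y != X) on D(Y)={2,4,5} D(X)={1,3,4}: no change
Constraint 3 (Y < X) on D(Y)={2,4,5} D(X)={1,3,4}: Y {2,4,5}->{2}; X {1,3,4}->{3,4}
So after constraint 3: D(Y)={2}, size = 1

Answer: 1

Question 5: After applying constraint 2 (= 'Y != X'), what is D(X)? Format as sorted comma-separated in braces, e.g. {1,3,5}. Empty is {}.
Constraint 1 (V + X = Y) on D(V)={1,4,5} D(X)={1,3,4,5} D(Y)={1,2,4,5}: V {1,4,5}->{1,4}; X {1,3,4,5}->{1,3,4}; Y {1,2,4,5}->{2,4,5}
Constraint 2 (Y != X) on D(Y)={2,4,5} D(X)={1,3,4}: no change
So after constraint 2: D(X) = {1,3,4}

Answer: {1,3,4}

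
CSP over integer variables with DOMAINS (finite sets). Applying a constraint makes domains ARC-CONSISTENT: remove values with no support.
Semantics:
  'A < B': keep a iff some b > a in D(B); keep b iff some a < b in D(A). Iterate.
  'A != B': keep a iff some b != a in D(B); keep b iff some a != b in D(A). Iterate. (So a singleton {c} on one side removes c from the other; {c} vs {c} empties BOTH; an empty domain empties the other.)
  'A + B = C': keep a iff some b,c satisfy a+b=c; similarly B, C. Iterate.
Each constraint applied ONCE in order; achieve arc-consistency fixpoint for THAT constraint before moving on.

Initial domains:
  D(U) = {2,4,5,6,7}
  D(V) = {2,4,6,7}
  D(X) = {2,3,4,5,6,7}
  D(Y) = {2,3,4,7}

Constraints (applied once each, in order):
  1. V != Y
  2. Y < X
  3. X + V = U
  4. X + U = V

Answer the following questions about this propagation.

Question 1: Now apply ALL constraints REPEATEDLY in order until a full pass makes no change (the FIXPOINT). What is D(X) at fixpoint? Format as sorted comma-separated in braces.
Answer: {}

Derivation:
pass 0 (initial): D(X)={2,3,4,5,6,7}
pass 1: U {2,4,5,6,7}->{}; V {2,4,6,7}->{}; X {2,3,4,5,6,7}->{}; Y {2,3,4,7}->{2,3,4}
pass 2: Y {2,3,4}->{}
pass 3: no change
Fixpoint after 3 passes: D(X) = {}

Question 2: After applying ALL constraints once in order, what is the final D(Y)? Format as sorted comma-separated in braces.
Constraint 1 (V != Y) on D(V)={2,4,6,7} D(Y)={2,3,4,7}: no change
Constraint 2 (Y < X) on D(Y)={2,3,4,7} D(X)={2,3,4,5,6,7}: Y {2,3,4,7}->{2,3,4}; X {2,3,4,5,6,7}->{3,4,5,6,7}
Constraint 3 (X + V = U) on D(X)={3,4,5,6,7} D(V)={2,4,6,7} D(U)={2,4,5,6,7}: X {3,4,5,6,7}->{3,4,5}; V {2,4,6,7}->{2,4}; U {2,4,5,6,7}->{5,6,7}
Constraint 4 (X + U = V) on D(X)={3,4,5} D(U)={5,6,7} D(V)={2,4}: X {3,4,5}->{}; U {5,6,7}->{}; V {2,4}->{}
So after all 4 constraints: D(Y) = {2,3,4}

Answer: {2,3,4}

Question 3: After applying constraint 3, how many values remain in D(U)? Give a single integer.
Constraint 1 (V != Y) on D(V)={2,4,6,7} D(Y)={2,3,4,7}: no change
Constraint 2 (Y < X) on D(Y)={2,3,4,7} D(X)={2,3,4,5,6,7}: Y {2,3,4,7}->{2,3,4}; X {2,3,4,5,6,7}->{3,4,5,6,7}
Constraint 3 (X + V = U) on D(X)={3,4,5,6,7} D(V)={2,4,6,7} D(U)={2,4,5,6,7}: X {3,4,5,6,7}->{3,4,5}; V {2,4,6,7}->{2,4}; U {2,4,5,6,7}->{5,6,7}
So after constraint 3: D(U)={5,6,7}, size = 3

Answer: 3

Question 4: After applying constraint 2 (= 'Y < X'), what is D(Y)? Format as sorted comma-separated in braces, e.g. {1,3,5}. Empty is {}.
Constraint 1 (V != Y) on D(V)={2,4,6,7} D(Y)={2,3,4,7}: no change
Constraint 2 (Y < X) on D(Y)={2,3,4,7} D(X)={2,3,4,5,6,7}: Y {2,3,4,7}->{2,3,4}; X {2,3,4,5,6,7}->{3,4,5,6,7}
So after constraint 2: D(Y) = {2,3,4}

Answer: {2,3,4}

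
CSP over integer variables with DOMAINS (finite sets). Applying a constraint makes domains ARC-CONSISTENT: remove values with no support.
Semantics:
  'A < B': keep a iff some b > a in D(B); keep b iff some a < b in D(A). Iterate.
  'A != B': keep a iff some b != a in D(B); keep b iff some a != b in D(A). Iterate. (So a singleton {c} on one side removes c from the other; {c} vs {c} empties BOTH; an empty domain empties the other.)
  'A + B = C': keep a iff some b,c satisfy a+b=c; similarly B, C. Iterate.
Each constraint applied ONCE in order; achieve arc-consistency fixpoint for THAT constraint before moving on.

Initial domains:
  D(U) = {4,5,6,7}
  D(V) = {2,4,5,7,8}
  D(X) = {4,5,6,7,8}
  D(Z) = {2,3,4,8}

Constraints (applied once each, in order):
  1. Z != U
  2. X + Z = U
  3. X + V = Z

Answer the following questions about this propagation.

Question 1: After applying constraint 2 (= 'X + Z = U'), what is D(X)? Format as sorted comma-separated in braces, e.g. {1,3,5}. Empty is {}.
Answer: {4,5}

Derivation:
Constraint 1 (Z != U) on D(Z)={2,3,4,8} D(U)={4,5,6,7}: no change
Constraint 2 (X + Z = U) on D(X)={4,5,6,7,8} D(Z)={2,3,4,8} D(U)={4,5,6,7}: X {4,5,6,7,8}->{4,5}; Z {2,3,4,8}->{2,3}; U {4,5,6,7}->{6,7}
So after constraint 2: D(X) = {4,5}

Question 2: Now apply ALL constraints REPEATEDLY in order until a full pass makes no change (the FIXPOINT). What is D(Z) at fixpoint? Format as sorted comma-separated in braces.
Answer: {}

Derivation:
pass 0 (initial): D(Z)={2,3,4,8}
pass 1: U {4,5,6,7}->{6,7}; V {2,4,5,7,8}->{}; X {4,5,6,7,8}->{}; Z {2,3,4,8}->{}
pass 2: U {6,7}->{}
pass 3: no change
Fixpoint after 3 passes: D(Z) = {}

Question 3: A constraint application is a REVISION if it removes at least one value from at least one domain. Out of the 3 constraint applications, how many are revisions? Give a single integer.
Answer: 2

Derivation:
Constraint 1 (Z != U) on D(Z)={2,3,4,8} D(U)={4,5,6,7}: no change => not a revision
Constraint 2 (X + Z = U) on D(X)={4,5,6,7,8} D(Z)={2,3,4,8} D(U)={4,5,6,7}: X {4,5,6,7,8}->{4,5}; Z {2,3,4,8}->{2,3}; U {4,5,6,7}->{6,7} => REVISION
Constraint 3 (X + V = Z) on D(X)={4,5} D(V)={2,4,5,7,8} D(Z)={2,3}: X {4,5}->{}; V {2,4,5,7,8}->{}; Z {2,3}->{} => REVISION
Total revisions = 2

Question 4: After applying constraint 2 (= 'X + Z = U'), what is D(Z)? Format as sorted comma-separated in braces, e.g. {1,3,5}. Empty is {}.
Answer: {2,3}

Derivation:
Constraint 1 (Z != U) on D(Z)={2,3,4,8} D(U)={4,5,6,7}: no change
Constraint 2 (X + Z = U) on D(X)={4,5,6,7,8} D(Z)={2,3,4,8} D(U)={4,5,6,7}: X {4,5,6,7,8}->{4,5}; Z {2,3,4,8}->{2,3}; U {4,5,6,7}->{6,7}
So after constraint 2: D(Z) = {2,3}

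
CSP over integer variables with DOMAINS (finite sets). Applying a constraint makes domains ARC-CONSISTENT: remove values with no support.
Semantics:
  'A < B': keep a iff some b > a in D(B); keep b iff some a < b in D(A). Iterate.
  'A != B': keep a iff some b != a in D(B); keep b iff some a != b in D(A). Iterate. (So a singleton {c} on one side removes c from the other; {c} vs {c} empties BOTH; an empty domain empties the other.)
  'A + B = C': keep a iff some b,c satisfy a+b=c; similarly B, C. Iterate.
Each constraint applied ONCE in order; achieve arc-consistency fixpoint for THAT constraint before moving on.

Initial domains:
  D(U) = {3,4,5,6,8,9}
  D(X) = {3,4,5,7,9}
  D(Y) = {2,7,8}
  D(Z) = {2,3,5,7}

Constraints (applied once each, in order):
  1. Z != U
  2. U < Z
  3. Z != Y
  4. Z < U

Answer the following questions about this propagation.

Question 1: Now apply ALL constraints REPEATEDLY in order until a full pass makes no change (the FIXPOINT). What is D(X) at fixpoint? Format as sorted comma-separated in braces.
Answer: {3,4,5,7,9}

Derivation:
pass 0 (initial): D(X)={3,4,5,7,9}
pass 1: U {3,4,5,6,8,9}->{6}; Z {2,3,5,7}->{5}
pass 2: U {6}->{}; Y {2,7,8}->{}; Z {5}->{}
pass 3: no change
Fixpoint after 3 passes: D(X) = {3,4,5,7,9}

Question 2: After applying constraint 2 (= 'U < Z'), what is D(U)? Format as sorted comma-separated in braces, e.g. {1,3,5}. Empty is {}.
Constraint 1 (Z != U) on D(Z)={2,3,5,7} D(U)={3,4,5,6,8,9}: no change
Constraint 2 (U < Z) on D(U)={3,4,5,6,8,9} D(Z)={2,3,5,7}: U {3,4,5,6,8,9}->{3,4,5,6}; Z {2,3,5,7}->{5,7}
So after constraint 2: D(U) = {3,4,5,6}

Answer: {3,4,5,6}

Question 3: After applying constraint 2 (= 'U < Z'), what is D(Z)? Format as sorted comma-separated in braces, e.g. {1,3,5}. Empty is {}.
Answer: {5,7}

Derivation:
Constraint 1 (Z != U) on D(Z)={2,3,5,7} D(U)={3,4,5,6,8,9}: no change
Constraint 2 (U < Z) on D(U)={3,4,5,6,8,9} D(Z)={2,3,5,7}: U {3,4,5,6,8,9}->{3,4,5,6}; Z {2,3,5,7}->{5,7}
So after constraint 2: D(Z) = {5,7}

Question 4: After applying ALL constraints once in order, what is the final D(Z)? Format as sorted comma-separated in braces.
Answer: {5}

Derivation:
Constraint 1 (Z != U) on D(Z)={2,3,5,7} D(U)={3,4,5,6,8,9}: no change
Constraint 2 (U < Z) on D(U)={3,4,5,6,8,9} D(Z)={2,3,5,7}: U {3,4,5,6,8,9}->{3,4,5,6}; Z {2,3,5,7}->{5,7}
Constraint 3 (Z != Y) on D(Z)={5,7} D(Y)={2,7,8}: no change
Constraint 4 (Z < U) on D(Z)={5,7} D(U)={3,4,5,6}: Z {5,7}->{5}; U {3,4,5,6}->{6}
So after all 4 constraints: D(Z) = {5}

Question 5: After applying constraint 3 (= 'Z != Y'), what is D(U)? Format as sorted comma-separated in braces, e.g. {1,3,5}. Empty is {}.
Answer: {3,4,5,6}

Derivation:
Constraint 1 (Z != U) on D(Z)={2,3,5,7} D(U)={3,4,5,6,8,9}: no change
Constraint 2 (U < Z) on D(U)={3,4,5,6,8,9} D(Z)={2,3,5,7}: U {3,4,5,6,8,9}->{3,4,5,6}; Z {2,3,5,7}->{5,7}
Constraint 3 (Z != Y) on D(Z)={5,7} D(Y)={2,7,8}: no change
So after constraint 3: D(U) = {3,4,5,6}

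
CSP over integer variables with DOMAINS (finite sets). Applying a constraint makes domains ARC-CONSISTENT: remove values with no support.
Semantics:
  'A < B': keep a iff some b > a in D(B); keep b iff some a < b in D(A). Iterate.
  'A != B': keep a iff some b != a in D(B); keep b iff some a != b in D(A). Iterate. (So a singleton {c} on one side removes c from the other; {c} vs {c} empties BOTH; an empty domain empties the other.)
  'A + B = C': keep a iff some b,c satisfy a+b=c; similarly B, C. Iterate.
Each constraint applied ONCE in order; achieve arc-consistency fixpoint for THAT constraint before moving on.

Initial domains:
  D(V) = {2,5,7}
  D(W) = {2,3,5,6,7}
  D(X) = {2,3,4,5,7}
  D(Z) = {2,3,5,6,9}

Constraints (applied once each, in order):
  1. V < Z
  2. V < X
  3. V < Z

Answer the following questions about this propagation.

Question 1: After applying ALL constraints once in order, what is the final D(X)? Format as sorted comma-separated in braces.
Answer: {3,4,5,7}

Derivation:
Constraint 1 (V < Z) on D(V)={2,5,7} D(Z)={2,3,5,6,9}: Z {2,3,5,6,9}->{3,5,6,9}
Constraint 2 (V < X) on D(V)={2,5,7} D(X)={2,3,4,5,7}: V {2,5,7}->{2,5}; X {2,3,4,5,7}->{3,4,5,7}
Constraint 3 (V < Z) on D(V)={2,5} D(Z)={3,5,6,9}: no change
So after all 3 constraints: D(X) = {3,4,5,7}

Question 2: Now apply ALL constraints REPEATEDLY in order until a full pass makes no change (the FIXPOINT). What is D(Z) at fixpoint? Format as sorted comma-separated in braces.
pass 0 (initial): D(Z)={2,3,5,6,9}
pass 1: V {2,5,7}->{2,5}; X {2,3,4,5,7}->{3,4,5,7}; Z {2,3,5,6,9}->{3,5,6,9}
pass 2: no change
Fixpoint after 2 passes: D(Z) = {3,5,6,9}

Answer: {3,5,6,9}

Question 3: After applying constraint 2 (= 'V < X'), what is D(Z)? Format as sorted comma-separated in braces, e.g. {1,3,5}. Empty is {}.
Constraint 1 (V < Z) on D(V)={2,5,7} D(Z)={2,3,5,6,9}: Z {2,3,5,6,9}->{3,5,6,9}
Constraint 2 (V < X) on D(V)={2,5,7} D(X)={2,3,4,5,7}: V {2,5,7}->{2,5}; X {2,3,4,5,7}->{3,4,5,7}
So after constraint 2: D(Z) = {3,5,6,9}

Answer: {3,5,6,9}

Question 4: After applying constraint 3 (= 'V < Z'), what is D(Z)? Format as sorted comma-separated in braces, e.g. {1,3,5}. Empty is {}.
Answer: {3,5,6,9}

Derivation:
Constraint 1 (V < Z) on D(V)={2,5,7} D(Z)={2,3,5,6,9}: Z {2,3,5,6,9}->{3,5,6,9}
Constraint 2 (V < X) on D(V)={2,5,7} D(X)={2,3,4,5,7}: V {2,5,7}->{2,5}; X {2,3,4,5,7}->{3,4,5,7}
Constraint 3 (V < Z) on D(V)={2,5} D(Z)={3,5,6,9}: no change
So after constraint 3: D(Z) = {3,5,6,9}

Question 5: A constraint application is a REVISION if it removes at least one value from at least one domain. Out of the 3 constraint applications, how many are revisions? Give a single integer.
Constraint 1 (V < Z) on D(V)={2,5,7} D(Z)={2,3,5,6,9}: Z {2,3,5,6,9}->{3,5,6,9} => REVISION
Constraint 2 (V < X) on D(V)={2,5,7} D(X)={2,3,4,5,7}: V {2,5,7}->{2,5}; X {2,3,4,5,7}->{3,4,5,7} => REVISION
Constraint 3 (V < Z) on D(V)={2,5} D(Z)={3,5,6,9}: no change => not a revision
Total revisions = 2

Answer: 2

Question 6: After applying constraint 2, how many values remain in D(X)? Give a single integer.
Answer: 4

Derivation:
Constraint 1 (V < Z) on D(V)={2,5,7} D(Z)={2,3,5,6,9}: Z {2,3,5,6,9}->{3,5,6,9}
Constraint 2 (V < X) on D(V)={2,5,7} D(X)={2,3,4,5,7}: V {2,5,7}->{2,5}; X {2,3,4,5,7}->{3,4,5,7}
So after constraint 2: D(X)={3,4,5,7}, size = 4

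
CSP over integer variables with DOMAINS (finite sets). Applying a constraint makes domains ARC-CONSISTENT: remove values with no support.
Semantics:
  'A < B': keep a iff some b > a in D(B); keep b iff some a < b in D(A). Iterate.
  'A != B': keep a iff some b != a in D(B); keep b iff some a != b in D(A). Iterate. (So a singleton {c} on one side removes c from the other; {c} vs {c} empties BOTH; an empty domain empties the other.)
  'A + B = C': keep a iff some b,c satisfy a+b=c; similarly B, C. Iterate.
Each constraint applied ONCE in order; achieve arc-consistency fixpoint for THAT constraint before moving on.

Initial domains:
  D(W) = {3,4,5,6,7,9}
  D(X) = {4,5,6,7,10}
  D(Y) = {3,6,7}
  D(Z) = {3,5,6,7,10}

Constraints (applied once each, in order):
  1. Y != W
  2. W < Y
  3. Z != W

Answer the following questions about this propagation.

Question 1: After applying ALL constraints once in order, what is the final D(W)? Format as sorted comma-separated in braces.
Answer: {3,4,5,6}

Derivation:
Constraint 1 (Y != W) on D(Y)={3,6,7} D(W)={3,4,5,6,7,9}: no change
Constraint 2 (W < Y) on D(W)={3,4,5,6,7,9} D(Y)={3,6,7}: W {3,4,5,6,7,9}->{3,4,5,6}; Y {3,6,7}->{6,7}
Constraint 3 (Z != W) on D(Z)={3,5,6,7,10} D(W)={3,4,5,6}: no change
So after all 3 constraints: D(W) = {3,4,5,6}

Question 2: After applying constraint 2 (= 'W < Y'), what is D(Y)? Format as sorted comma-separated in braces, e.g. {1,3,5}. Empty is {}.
Answer: {6,7}

Derivation:
Constraint 1 (Y != W) on D(Y)={3,6,7} D(W)={3,4,5,6,7,9}: no change
Constraint 2 (W < Y) on D(W)={3,4,5,6,7,9} D(Y)={3,6,7}: W {3,4,5,6,7,9}->{3,4,5,6}; Y {3,6,7}->{6,7}
So after constraint 2: D(Y) = {6,7}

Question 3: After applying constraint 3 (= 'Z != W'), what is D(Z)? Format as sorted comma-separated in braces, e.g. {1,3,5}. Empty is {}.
Answer: {3,5,6,7,10}

Derivation:
Constraint 1 (Y != W) on D(Y)={3,6,7} D(W)={3,4,5,6,7,9}: no change
Constraint 2 (W < Y) on D(W)={3,4,5,6,7,9} D(Y)={3,6,7}: W {3,4,5,6,7,9}->{3,4,5,6}; Y {3,6,7}->{6,7}
Constraint 3 (Z != W) on D(Z)={3,5,6,7,10} D(W)={3,4,5,6}: no change
So after constraint 3: D(Z) = {3,5,6,7,10}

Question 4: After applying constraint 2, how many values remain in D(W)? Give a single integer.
Answer: 4

Derivation:
Constraint 1 (Y != W) on D(Y)={3,6,7} D(W)={3,4,5,6,7,9}: no change
Constraint 2 (W < Y) on D(W)={3,4,5,6,7,9} D(Y)={3,6,7}: W {3,4,5,6,7,9}->{3,4,5,6}; Y {3,6,7}->{6,7}
So after constraint 2: D(W)={3,4,5,6}, size = 4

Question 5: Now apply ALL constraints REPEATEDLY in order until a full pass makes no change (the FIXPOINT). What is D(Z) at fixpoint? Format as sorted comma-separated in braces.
pass 0 (initial): D(Z)={3,5,6,7,10}
pass 1: W {3,4,5,6,7,9}->{3,4,5,6}; Y {3,6,7}->{6,7}
pass 2: no change
Fixpoint after 2 passes: D(Z) = {3,5,6,7,10}

Answer: {3,5,6,7,10}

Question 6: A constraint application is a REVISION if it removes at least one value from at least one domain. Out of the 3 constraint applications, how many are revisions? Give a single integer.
Answer: 1

Derivation:
Constraint 1 (Y != W) on D(Y)={3,6,7} D(W)={3,4,5,6,7,9}: no change => not a revision
Constraint 2 (W < Y) on D(W)={3,4,5,6,7,9} D(Y)={3,6,7}: W {3,4,5,6,7,9}->{3,4,5,6}; Y {3,6,7}->{6,7} => REVISION
Constraint 3 (Z != W) on D(Z)={3,5,6,7,10} D(W)={3,4,5,6}: no change => not a revision
Total revisions = 1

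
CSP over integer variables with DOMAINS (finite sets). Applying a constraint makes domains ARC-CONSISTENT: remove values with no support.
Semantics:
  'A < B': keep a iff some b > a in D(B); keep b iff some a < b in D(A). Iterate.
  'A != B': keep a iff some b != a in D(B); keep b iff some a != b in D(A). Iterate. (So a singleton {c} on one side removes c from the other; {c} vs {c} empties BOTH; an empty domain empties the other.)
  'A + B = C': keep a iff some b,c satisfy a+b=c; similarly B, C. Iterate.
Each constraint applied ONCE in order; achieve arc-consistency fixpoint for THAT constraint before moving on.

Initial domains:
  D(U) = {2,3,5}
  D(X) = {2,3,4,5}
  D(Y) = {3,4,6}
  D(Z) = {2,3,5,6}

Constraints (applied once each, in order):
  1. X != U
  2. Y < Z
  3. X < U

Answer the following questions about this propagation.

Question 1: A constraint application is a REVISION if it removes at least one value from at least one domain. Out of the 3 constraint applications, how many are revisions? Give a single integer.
Answer: 2

Derivation:
Constraint 1 (X != U) on D(X)={2,3,4,5} D(U)={2,3,5}: no change => not a revision
Constraint 2 (Y < Z) on D(Y)={3,4,6} D(Z)={2,3,5,6}: Y {3,4,6}->{3,4}; Z {2,3,5,6}->{5,6} => REVISION
Constraint 3 (X < U) on D(X)={2,3,4,5} D(U)={2,3,5}: X {2,3,4,5}->{2,3,4}; U {2,3,5}->{3,5} => REVISION
Total revisions = 2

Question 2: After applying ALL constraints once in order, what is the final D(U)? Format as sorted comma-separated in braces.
Answer: {3,5}

Derivation:
Constraint 1 (X != U) on D(X)={2,3,4,5} D(U)={2,3,5}: no change
Constraint 2 (Y < Z) on D(Y)={3,4,6} D(Z)={2,3,5,6}: Y {3,4,6}->{3,4}; Z {2,3,5,6}->{5,6}
Constraint 3 (X < U) on D(X)={2,3,4,5} D(U)={2,3,5}: X {2,3,4,5}->{2,3,4}; U {2,3,5}->{3,5}
So after all 3 constraints: D(U) = {3,5}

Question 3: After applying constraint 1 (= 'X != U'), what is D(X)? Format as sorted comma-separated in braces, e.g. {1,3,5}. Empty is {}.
Constraint 1 (X != U) on D(X)={2,3,4,5} D(U)={2,3,5}: no change
So after constraint 1: D(X) = {2,3,4,5}

Answer: {2,3,4,5}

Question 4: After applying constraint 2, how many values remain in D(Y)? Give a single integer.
Answer: 2

Derivation:
Constraint 1 (X != U) on D(X)={2,3,4,5} D(U)={2,3,5}: no change
Constraint 2 (Y < Z) on D(Y)={3,4,6} D(Z)={2,3,5,6}: Y {3,4,6}->{3,4}; Z {2,3,5,6}->{5,6}
So after constraint 2: D(Y)={3,4}, size = 2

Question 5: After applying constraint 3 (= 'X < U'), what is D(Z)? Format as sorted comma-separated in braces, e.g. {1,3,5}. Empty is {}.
Constraint 1 (X != U) on D(X)={2,3,4,5} D(U)={2,3,5}: no change
Constraint 2 (Y < Z) on D(Y)={3,4,6} D(Z)={2,3,5,6}: Y {3,4,6}->{3,4}; Z {2,3,5,6}->{5,6}
Constraint 3 (X < U) on D(X)={2,3,4,5} D(U)={2,3,5}: X {2,3,4,5}->{2,3,4}; U {2,3,5}->{3,5}
So after constraint 3: D(Z) = {5,6}

Answer: {5,6}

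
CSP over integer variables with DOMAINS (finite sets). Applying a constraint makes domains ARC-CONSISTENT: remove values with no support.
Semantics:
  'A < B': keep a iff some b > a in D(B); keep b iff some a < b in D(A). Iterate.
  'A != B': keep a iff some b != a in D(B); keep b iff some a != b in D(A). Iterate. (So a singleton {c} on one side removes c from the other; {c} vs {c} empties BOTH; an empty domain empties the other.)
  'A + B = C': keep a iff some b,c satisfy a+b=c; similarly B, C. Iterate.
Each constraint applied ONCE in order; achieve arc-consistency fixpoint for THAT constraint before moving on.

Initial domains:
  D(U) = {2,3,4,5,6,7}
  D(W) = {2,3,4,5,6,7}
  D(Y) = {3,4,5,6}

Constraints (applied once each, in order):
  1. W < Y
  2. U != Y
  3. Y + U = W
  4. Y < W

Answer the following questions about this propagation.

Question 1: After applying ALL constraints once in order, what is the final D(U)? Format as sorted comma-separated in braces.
Constraint 1 (W < Y) on D(W)={2,3,4,5,6,7} D(Y)={3,4,5,6}: W {2,3,4,5,6,7}->{2,3,4,5}
Constraint 2 (U != Y) on D(U)={2,3,4,5,6,7} D(Y)={3,4,5,6}: no change
Constraint 3 (Y + U = W) on D(Y)={3,4,5,6} D(U)={2,3,4,5,6,7} D(W)={2,3,4,5}: Y {3,4,5,6}->{3}; U {2,3,4,5,6,7}->{2}; W {2,3,4,5}->{5}
Constraint 4 (Y < W) on D(Y)={3} D(W)={5}: no change
So after all 4 constraints: D(U) = {2}

Answer: {2}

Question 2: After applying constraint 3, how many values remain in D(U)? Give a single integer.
Answer: 1

Derivation:
Constraint 1 (W < Y) on D(W)={2,3,4,5,6,7} D(Y)={3,4,5,6}: W {2,3,4,5,6,7}->{2,3,4,5}
Constraint 2 (U != Y) on D(U)={2,3,4,5,6,7} D(Y)={3,4,5,6}: no change
Constraint 3 (Y + U = W) on D(Y)={3,4,5,6} D(U)={2,3,4,5,6,7} D(W)={2,3,4,5}: Y {3,4,5,6}->{3}; U {2,3,4,5,6,7}->{2}; W {2,3,4,5}->{5}
So after constraint 3: D(U)={2}, size = 1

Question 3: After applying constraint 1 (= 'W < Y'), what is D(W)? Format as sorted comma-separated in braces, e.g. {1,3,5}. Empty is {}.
Constraint 1 (W < Y) on D(W)={2,3,4,5,6,7} D(Y)={3,4,5,6}: W {2,3,4,5,6,7}->{2,3,4,5}
So after constraint 1: D(W) = {2,3,4,5}

Answer: {2,3,4,5}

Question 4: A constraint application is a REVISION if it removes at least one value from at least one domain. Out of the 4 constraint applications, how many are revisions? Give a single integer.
Answer: 2

Derivation:
Constraint 1 (W < Y) on D(W)={2,3,4,5,6,7} D(Y)={3,4,5,6}: W {2,3,4,5,6,7}->{2,3,4,5} => REVISION
Constraint 2 (U != Y) on D(U)={2,3,4,5,6,7} D(Y)={3,4,5,6}: no change => not a revision
Constraint 3 (Y + U = W) on D(Y)={3,4,5,6} D(U)={2,3,4,5,6,7} D(W)={2,3,4,5}: Y {3,4,5,6}->{3}; U {2,3,4,5,6,7}->{2}; W {2,3,4,5}->{5} => REVISION
Constraint 4 (Y < W) on D(Y)={3} D(W)={5}: no change => not a revision
Total revisions = 2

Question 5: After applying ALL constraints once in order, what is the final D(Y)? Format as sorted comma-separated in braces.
Answer: {3}

Derivation:
Constraint 1 (W < Y) on D(W)={2,3,4,5,6,7} D(Y)={3,4,5,6}: W {2,3,4,5,6,7}->{2,3,4,5}
Constraint 2 (U != Y) on D(U)={2,3,4,5,6,7} D(Y)={3,4,5,6}: no change
Constraint 3 (Y + U = W) on D(Y)={3,4,5,6} D(U)={2,3,4,5,6,7} D(W)={2,3,4,5}: Y {3,4,5,6}->{3}; U {2,3,4,5,6,7}->{2}; W {2,3,4,5}->{5}
Constraint 4 (Y < W) on D(Y)={3} D(W)={5}: no change
So after all 4 constraints: D(Y) = {3}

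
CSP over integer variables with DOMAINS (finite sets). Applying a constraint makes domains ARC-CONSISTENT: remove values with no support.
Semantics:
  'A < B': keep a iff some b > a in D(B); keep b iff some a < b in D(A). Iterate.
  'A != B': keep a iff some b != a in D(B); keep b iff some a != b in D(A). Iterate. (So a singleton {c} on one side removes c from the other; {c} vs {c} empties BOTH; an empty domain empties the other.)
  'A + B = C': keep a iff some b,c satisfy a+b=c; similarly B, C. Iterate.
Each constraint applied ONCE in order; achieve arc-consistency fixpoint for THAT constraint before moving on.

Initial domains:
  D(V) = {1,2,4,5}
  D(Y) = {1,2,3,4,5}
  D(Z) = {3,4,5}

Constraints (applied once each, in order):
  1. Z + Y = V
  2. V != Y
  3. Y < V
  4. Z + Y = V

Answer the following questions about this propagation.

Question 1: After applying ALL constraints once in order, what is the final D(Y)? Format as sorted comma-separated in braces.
Answer: {1,2}

Derivation:
Constraint 1 (Z + Y = V) on D(Z)={3,4,5} D(Y)={1,2,3,4,5} D(V)={1,2,4,5}: Z {3,4,5}->{3,4}; Y {1,2,3,4,5}->{1,2}; V {1,2,4,5}->{4,5}
Constraint 2 (V != Y) on D(V)={4,5} D(Y)={1,2}: no change
Constraint 3 (Y < V) on D(Y)={1,2} D(V)={4,5}: no change
Constraint 4 (Z + Y = V) on D(Z)={3,4} D(Y)={1,2} D(V)={4,5}: no change
So after all 4 constraints: D(Y) = {1,2}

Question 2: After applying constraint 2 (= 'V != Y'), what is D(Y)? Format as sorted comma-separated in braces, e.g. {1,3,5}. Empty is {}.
Answer: {1,2}

Derivation:
Constraint 1 (Z + Y = V) on D(Z)={3,4,5} D(Y)={1,2,3,4,5} D(V)={1,2,4,5}: Z {3,4,5}->{3,4}; Y {1,2,3,4,5}->{1,2}; V {1,2,4,5}->{4,5}
Constraint 2 (V != Y) on D(V)={4,5} D(Y)={1,2}: no change
So after constraint 2: D(Y) = {1,2}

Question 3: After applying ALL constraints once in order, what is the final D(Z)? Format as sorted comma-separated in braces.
Constraint 1 (Z + Y = V) on D(Z)={3,4,5} D(Y)={1,2,3,4,5} D(V)={1,2,4,5}: Z {3,4,5}->{3,4}; Y {1,2,3,4,5}->{1,2}; V {1,2,4,5}->{4,5}
Constraint 2 (V != Y) on D(V)={4,5} D(Y)={1,2}: no change
Constraint 3 (Y < V) on D(Y)={1,2} D(V)={4,5}: no change
Constraint 4 (Z + Y = V) on D(Z)={3,4} D(Y)={1,2} D(V)={4,5}: no change
So after all 4 constraints: D(Z) = {3,4}

Answer: {3,4}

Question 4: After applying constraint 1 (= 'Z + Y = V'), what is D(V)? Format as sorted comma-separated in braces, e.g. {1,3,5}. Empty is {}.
Answer: {4,5}

Derivation:
Constraint 1 (Z + Y = V) on D(Z)={3,4,5} D(Y)={1,2,3,4,5} D(V)={1,2,4,5}: Z {3,4,5}->{3,4}; Y {1,2,3,4,5}->{1,2}; V {1,2,4,5}->{4,5}
So after constraint 1: D(V) = {4,5}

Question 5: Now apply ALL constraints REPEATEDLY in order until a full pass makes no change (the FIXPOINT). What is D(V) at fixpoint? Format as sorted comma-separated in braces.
pass 0 (initial): D(V)={1,2,4,5}
pass 1: V {1,2,4,5}->{4,5}; Y {1,2,3,4,5}->{1,2}; Z {3,4,5}->{3,4}
pass 2: no change
Fixpoint after 2 passes: D(V) = {4,5}

Answer: {4,5}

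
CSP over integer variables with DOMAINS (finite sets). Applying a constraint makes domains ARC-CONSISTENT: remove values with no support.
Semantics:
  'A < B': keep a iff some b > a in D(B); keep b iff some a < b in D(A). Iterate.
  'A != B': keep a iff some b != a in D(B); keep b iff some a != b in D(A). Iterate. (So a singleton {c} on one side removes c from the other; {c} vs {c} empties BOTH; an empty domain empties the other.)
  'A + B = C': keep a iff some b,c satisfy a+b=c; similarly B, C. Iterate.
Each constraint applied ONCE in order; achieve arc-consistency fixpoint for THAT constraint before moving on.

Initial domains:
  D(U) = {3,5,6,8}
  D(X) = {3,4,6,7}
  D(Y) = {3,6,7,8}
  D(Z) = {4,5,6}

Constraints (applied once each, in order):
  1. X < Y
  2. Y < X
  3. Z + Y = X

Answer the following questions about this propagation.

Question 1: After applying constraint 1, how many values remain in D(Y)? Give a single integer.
Constraint 1 (X < Y) on D(X)={3,4,6,7} D(Y)={3,6,7,8}: Y {3,6,7,8}->{6,7,8}
So after constraint 1: D(Y)={6,7,8}, size = 3

Answer: 3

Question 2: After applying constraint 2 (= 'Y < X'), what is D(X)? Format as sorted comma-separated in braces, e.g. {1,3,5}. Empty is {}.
Constraint 1 (X < Y) on D(X)={3,4,6,7} D(Y)={3,6,7,8}: Y {3,6,7,8}->{6,7,8}
Constraint 2 (Y < X) on D(Y)={6,7,8} D(X)={3,4,6,7}: Y {6,7,8}->{6}; X {3,4,6,7}->{7}
So after constraint 2: D(X) = {7}

Answer: {7}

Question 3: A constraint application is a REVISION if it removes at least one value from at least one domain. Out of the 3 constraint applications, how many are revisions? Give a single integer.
Constraint 1 (X < Y) on D(X)={3,4,6,7} D(Y)={3,6,7,8}: Y {3,6,7,8}->{6,7,8} => REVISION
Constraint 2 (Y < X) on D(Y)={6,7,8} D(X)={3,4,6,7}: Y {6,7,8}->{6}; X {3,4,6,7}->{7} => REVISION
Constraint 3 (Z + Y = X) on D(Z)={4,5,6} D(Y)={6} D(X)={7}: Z {4,5,6}->{}; Y {6}->{}; X {7}->{} => REVISION
Total revisions = 3

Answer: 3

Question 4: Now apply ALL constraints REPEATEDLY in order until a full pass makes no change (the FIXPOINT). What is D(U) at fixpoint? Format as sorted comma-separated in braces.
Answer: {3,5,6,8}

Derivation:
pass 0 (initial): D(U)={3,5,6,8}
pass 1: X {3,4,6,7}->{}; Y {3,6,7,8}->{}; Z {4,5,6}->{}
pass 2: no change
Fixpoint after 2 passes: D(U) = {3,5,6,8}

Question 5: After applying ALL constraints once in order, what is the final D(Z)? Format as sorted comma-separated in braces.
Constraint 1 (X < Y) on D(X)={3,4,6,7} D(Y)={3,6,7,8}: Y {3,6,7,8}->{6,7,8}
Constraint 2 (Y < X) on D(Y)={6,7,8} D(X)={3,4,6,7}: Y {6,7,8}->{6}; X {3,4,6,7}->{7}
Constraint 3 (Z + Y = X) on D(Z)={4,5,6} D(Y)={6} D(X)={7}: Z {4,5,6}->{}; Y {6}->{}; X {7}->{}
So after all 3 constraints: D(Z) = {}

Answer: {}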